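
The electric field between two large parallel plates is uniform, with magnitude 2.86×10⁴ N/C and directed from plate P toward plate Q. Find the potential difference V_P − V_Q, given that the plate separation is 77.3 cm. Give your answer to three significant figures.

2.21×10⁴ V

In a uniform field, potential decreases in the direction of E: ΔV = −E·d for a displacement d parallel to E.
Going from Q to P is a displacement of 77.3 cm opposite to the field, so V_P − V_Q = +Ed = 2.21×10⁴ V.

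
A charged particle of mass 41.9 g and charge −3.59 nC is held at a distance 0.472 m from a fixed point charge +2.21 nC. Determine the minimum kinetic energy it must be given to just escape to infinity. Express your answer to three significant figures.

1.51×10⁻⁷ J

To just escape, total mechanical energy must reach zero at infinity: ½mv²_min + U = 0, so ½mv²_min = −U = |kQq|/r.
|U| = |kQq|/r = (8.99×10⁹ N·m²/C²)(2.21×10⁻⁹)(3.59×10⁻⁹)/(0.472) = 1.51×10⁻⁷ J.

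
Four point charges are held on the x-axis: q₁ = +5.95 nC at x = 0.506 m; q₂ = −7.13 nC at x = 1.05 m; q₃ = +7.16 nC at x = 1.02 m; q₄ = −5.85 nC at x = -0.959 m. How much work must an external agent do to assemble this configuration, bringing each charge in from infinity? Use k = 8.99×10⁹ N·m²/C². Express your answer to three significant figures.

The assembly work is the sum of pairwise potential energies, U = Σ_{i<j} kqᵢqⱼ/rᵢⱼ.
Pair separations: r₁₂ = 0.544 m, r₁₃ = 0.514 m, r₁₄ = 1.46 m, r₂₃ = 0.0300 m, r₂₄ = 2.01 m, r₃₄ = 1.98 m.
Summing all 6 pair terms gives U = -1.55×10⁻⁵ J.

-1.55×10⁻⁵ J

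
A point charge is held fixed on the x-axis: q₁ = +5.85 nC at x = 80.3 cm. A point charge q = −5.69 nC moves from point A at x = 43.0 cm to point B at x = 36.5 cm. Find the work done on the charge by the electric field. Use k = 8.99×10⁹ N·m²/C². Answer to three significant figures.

The work done by the electric force is W_field = −ΔU = −q(V_B − V_A) = q(V_A − V_B).
At A: distance to the source charge is 0.373 m; V_A = kq₁/r = 141 V.
At B: distance to the source charge is 0.438 m; V_B = kq₁/r = 120 V.
ΔV = V_B − V_A = -20.9 V.
W_field = −qΔV = −(-5.69×10⁻⁹ C)(-20.9 V) = -1.19×10⁻⁷ J.

-1.19×10⁻⁷ J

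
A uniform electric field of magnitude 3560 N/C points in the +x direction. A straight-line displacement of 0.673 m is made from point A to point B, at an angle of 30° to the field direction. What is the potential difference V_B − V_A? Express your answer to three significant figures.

Only the component of displacement along E changes the potential: ΔV = −E·d·cosθ.
ΔV = −(3560 V/m)(0.673 m)cos30° = -2070 V.

-2070 V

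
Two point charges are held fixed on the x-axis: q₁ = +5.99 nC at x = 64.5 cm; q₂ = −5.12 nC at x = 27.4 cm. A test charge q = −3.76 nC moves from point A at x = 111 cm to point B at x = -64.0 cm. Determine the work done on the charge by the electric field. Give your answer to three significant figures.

-2.60×10⁻⁷ J

The work done by the electric force is W_field = −ΔU = −q(V_B − V_A) = q(V_A − V_B).
At A: distances to the source charges are 0.465 m, 0.836 m; V_A = Σ kqᵢ/rᵢ = 60.7 V.
At B: distances to the source charges are 1.29 m, 0.914 m; V_B = Σ kqᵢ/rᵢ = -8.45 V.
ΔV = V_B − V_A = -69.2 V.
W_field = −qΔV = −(-3.76×10⁻⁹ C)(-69.2 V) = -2.60×10⁻⁷ J.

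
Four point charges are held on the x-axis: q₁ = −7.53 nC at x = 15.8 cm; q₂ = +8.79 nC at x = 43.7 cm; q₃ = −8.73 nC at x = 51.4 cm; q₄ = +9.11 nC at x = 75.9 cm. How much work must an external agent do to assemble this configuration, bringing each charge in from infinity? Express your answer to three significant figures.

-1.11×10⁻⁵ J

The work to assemble the configuration equals its total potential energy, U = Σ kqᵢqⱼ/rᵢⱼ over all pairs.
Pair separations: r₁₂ = 0.279 m, r₁₃ = 0.356 m, r₁₄ = 0.601 m, r₂₃ = 0.0770 m, r₂₄ = 0.322 m, r₃₄ = 0.245 m.
Summing all 6 pair terms gives U = -1.11×10⁻⁵ J.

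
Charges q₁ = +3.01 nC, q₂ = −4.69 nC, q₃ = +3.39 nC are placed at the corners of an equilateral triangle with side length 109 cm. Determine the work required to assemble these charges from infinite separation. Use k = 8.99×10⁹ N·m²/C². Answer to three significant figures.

-1.63×10⁻⁷ J

The assembly work is the sum of pairwise potential energies, U = Σ_{i<j} kqᵢqⱼ/rᵢⱼ.
All three pair separations equal the side length, 1.09 m.
U = (-1.16×10⁻⁷) + (8.42×10⁻⁸) + (-1.31×10⁻⁷) = -1.63×10⁻⁷ J.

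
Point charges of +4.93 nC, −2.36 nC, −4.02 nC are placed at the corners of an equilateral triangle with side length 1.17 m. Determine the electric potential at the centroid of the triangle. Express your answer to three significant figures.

-19.3 V

The total potential is the scalar sum of each charge's contribution, V = Σ kqᵢ/rᵢ.
The distance from each vertex to the centroid is a/√3 = 0.675 m.
V = k[(4.93×10⁻⁹)/(0.675) + (-2.36×10⁻⁹)/(0.675) + (-4.02×10⁻⁹)/(0.675)] = -19.3 V.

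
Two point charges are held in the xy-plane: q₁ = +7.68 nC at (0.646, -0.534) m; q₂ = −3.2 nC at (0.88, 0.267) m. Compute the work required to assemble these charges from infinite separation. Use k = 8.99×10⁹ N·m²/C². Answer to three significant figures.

The assembly work is the sum of pairwise potential energies, U = Σ_{i<j} kqᵢqⱼ/rᵢⱼ.
Pair separations: r₁₂ = 0.834 m.
U = (-2.65×10⁻⁷) = -2.65×10⁻⁷ J.

-2.65×10⁻⁷ J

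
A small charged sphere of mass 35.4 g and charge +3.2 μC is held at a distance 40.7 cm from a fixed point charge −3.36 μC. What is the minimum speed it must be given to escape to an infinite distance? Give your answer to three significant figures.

3.66 m/s

To just escape, total mechanical energy must reach zero at infinity: ½mv²_min + U = 0, so ½mv²_min = −U = |kQq|/r.
|U| = |kQq|/r = (8.99×10⁹ N·m²/C²)(3.36×10⁻⁶)(3.20×10⁻⁶)/(0.407) = 0.237 J.
v_min = √(2|U|/m) = √(2·0.237/0.0354) = 3.66 m/s.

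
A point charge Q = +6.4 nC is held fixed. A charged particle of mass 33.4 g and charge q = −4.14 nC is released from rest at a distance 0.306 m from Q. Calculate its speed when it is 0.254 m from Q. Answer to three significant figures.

Only the electrostatic force acts, so mechanical energy is conserved: ½mv² = U₁ − U₂ = kQq(1/r₁ − 1/r₂).
U₁ − U₂ = (8.99×10⁹ N·m²/C²)(6.40×10⁻⁹ C)(-4.14×10⁻⁹ C)(1/0.306 − 1/0.254) = 1.59×10⁻⁷ J.
v = √(2·1.59×10⁻⁷/0.0334) = 3.09×10⁻³ m/s.

3.09×10⁻³ m/s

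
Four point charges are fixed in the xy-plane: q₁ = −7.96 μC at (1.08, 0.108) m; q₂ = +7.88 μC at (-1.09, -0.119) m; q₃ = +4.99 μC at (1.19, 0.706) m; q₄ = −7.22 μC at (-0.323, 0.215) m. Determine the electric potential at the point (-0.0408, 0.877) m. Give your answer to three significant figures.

Electric potential is a scalar, so the contributions from each charge add algebraically: V = Σ kqᵢ/rᵢ.
Distances from the field point to each charge: r₁ = 1.36 m, r₂ = 1.45 m, r₃ = 1.24 m, r₄ = 0.720 m.
V = k[(-7.96×10⁻⁶)/(1.36) + (7.88×10⁻⁶)/(1.45) + (4.99×10⁻⁶)/(1.24) + (-7.22×10⁻⁶)/(0.720)] = -5.78×10⁴ V.

-5.78×10⁴ V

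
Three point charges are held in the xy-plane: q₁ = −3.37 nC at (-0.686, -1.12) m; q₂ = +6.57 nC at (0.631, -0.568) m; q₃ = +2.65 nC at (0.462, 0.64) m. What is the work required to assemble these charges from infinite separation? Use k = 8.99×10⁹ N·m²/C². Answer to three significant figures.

The work to assemble the configuration equals its total potential energy, U = Σ kqᵢqⱼ/rᵢⱼ over all pairs.
Pair separations: r₁₂ = 1.43 m, r₁₃ = 2.10 m, r₂₃ = 1.22 m.
U = (-1.39×10⁻⁷) + (-3.82×10⁻⁸) + (1.28×10⁻⁷) = -4.93×10⁻⁸ J.

-4.93×10⁻⁸ J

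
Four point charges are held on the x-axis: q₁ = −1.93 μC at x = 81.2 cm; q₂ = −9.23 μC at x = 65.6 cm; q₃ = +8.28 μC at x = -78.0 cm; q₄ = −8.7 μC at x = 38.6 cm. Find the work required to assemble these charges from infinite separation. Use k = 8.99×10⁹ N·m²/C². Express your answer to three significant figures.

The work to assemble the configuration equals its total potential energy, U = Σ kqᵢqⱼ/rᵢⱼ over all pairs.
Pair separations: r₁₂ = 0.156 m, r₁₃ = 1.59 m, r₁₄ = 0.426 m, r₂₃ = 1.44 m, r₂₄ = 0.270 m, r₃₄ = 1.17 m.
Summing all 6 pair terms gives U = 2.93 J.

2.93 J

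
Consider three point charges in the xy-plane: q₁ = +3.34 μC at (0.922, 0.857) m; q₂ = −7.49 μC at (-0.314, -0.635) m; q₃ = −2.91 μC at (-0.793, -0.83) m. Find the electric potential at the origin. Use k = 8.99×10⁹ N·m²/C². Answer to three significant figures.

Electric potential is a scalar, so the contributions from each charge add algebraically: V = Σ kqᵢ/rᵢ.
Distances from the field point to each charge: r₁ = 1.26 m, r₂ = 0.708 m, r₃ = 1.15 m.
V = k[(3.34×10⁻⁶)/(1.26) + (-7.49×10⁻⁶)/(0.708) + (-2.91×10⁻⁶)/(1.15)] = -9.40×10⁴ V.

-9.40×10⁴ V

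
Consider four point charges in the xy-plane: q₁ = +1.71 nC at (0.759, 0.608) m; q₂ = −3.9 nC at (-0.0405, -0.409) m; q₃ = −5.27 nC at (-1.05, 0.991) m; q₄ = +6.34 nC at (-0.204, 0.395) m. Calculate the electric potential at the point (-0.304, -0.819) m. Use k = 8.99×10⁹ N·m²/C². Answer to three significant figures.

-40.7 V

The total potential is the scalar sum of each charge's contribution, V = Σ kqᵢ/rᵢ.
Distances from the field point to each charge: r₁ = 1.78 m, r₂ = 0.487 m, r₃ = 1.96 m, r₄ = 1.22 m.
V = k[(1.71×10⁻⁹)/(1.78) + (-3.90×10⁻⁹)/(0.487) + (-5.27×10⁻⁹)/(1.96) + (6.34×10⁻⁹)/(1.22)] = -40.7 V.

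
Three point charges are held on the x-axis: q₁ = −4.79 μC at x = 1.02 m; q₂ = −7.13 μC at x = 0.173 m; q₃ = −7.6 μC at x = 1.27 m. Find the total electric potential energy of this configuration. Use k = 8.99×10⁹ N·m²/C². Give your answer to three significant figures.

2.12 J

The work to assemble the configuration equals its total potential energy, U = Σ kqᵢqⱼ/rᵢⱼ over all pairs.
Pair separations: r₁₂ = 0.847 m, r₁₃ = 0.250 m, r₂₃ = 1.10 m.
U = (0.362) + (1.31) + (0.444) = 2.12 J.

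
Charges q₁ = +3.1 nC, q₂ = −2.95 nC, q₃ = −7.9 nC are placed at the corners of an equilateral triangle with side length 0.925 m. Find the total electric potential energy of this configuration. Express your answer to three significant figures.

-1.00×10⁻⁷ J

The assembly work is the sum of pairwise potential energies, U = Σ_{i<j} kqᵢqⱼ/rᵢⱼ.
All three pair separations equal the side length, 0.925 m.
U = (-8.89×10⁻⁸) + (-2.38×10⁻⁷) + (2.26×10⁻⁷) = -1.00×10⁻⁷ J.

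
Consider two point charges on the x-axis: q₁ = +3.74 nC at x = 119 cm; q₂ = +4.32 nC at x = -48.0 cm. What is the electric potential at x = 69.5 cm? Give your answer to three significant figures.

101 V

The total potential is the scalar sum of each charge's contribution, V = Σ kqᵢ/rᵢ.
Distances from the field point to each charge: r₁ = 0.495 m, r₂ = 1.17 m.
V = k[(3.74×10⁻⁹)/(0.495) + (4.32×10⁻⁹)/(1.17)] = 101 V.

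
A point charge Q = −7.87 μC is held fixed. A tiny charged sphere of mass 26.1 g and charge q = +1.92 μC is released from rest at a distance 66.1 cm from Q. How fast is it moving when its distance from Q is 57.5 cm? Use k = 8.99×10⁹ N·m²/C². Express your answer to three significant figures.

1.53 m/s

Only the electrostatic force acts, so mechanical energy is conserved: ½mv² = U₁ − U₂ = kQq(1/r₁ − 1/r₂).
U₁ − U₂ = (8.99×10⁹ N·m²/C²)(-7.87×10⁻⁶ C)(1.92×10⁻⁶ C)(1/0.661 − 1/0.575) = 0.0307 J.
v = √(2·0.0307/0.0261) = 1.53 m/s.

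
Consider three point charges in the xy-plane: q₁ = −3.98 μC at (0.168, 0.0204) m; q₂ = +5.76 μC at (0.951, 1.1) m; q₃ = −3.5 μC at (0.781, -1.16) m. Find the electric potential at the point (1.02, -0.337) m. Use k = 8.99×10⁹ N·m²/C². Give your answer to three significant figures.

-3.94×10⁴ V

Electric potential is a scalar, so the contributions from each charge add algebraically: V = Σ kqᵢ/rᵢ.
Distances from the field point to each charge: r₁ = 0.924 m, r₂ = 1.44 m, r₃ = 0.857 m.
V = k[(-3.98×10⁻⁶)/(0.924) + (5.76×10⁻⁶)/(1.44) + (-3.50×10⁻⁶)/(0.857)] = -3.94×10⁴ V.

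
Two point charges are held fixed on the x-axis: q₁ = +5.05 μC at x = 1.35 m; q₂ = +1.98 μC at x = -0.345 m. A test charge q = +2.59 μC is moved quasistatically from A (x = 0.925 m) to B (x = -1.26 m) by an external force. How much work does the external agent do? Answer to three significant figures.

For quasistatic motion the external work equals the change in potential energy: W_ext = qΔV = q(V_B − V_A).
At A: distances to the source charges are 0.425 m, 1.27 m; V_A = Σ kqᵢ/rᵢ = 1.21×10⁵ V.
At B: distances to the source charges are 2.61 m, 0.915 m; V_B = Σ kqᵢ/rᵢ = 3.68×10⁴ V.
ΔV = V_B − V_A = -8.40×10⁴ V.
W_ext = qΔV = (2.59×10⁻⁶ C)(-8.40×10⁴ V) = -0.218 J.

-0.218 J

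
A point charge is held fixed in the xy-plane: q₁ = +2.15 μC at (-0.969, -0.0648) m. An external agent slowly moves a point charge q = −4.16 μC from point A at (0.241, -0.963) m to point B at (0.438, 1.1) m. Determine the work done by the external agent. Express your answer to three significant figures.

For quasistatic motion the external work equals the change in potential energy: W_ext = qΔV = q(V_B − V_A).
At A: distance to the source charge is 1.51 m; V_A = kq₁/r = 1.28×10⁴ V.
At B: distance to the source charge is 1.83 m; V_B = kq₁/r = 1.06×10⁴ V.
ΔV = V_B − V_A = -2240 V.
W_ext = qΔV = (-4.16×10⁻⁶ C)(-2240 V) = 9.34×10⁻³ J.

9.34×10⁻³ J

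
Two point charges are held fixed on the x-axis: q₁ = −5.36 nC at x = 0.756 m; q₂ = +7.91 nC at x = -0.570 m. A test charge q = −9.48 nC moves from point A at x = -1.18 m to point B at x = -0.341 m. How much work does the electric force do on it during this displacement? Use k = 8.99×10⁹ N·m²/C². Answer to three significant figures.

1.66×10⁻⁶ J

The work done by the electric force is W_field = −ΔU = −q(V_B − V_A) = q(V_A − V_B).
At A: distances to the source charges are 1.94 m, 0.610 m; V_A = Σ kqᵢ/rᵢ = 91.7 V.
At B: distances to the source charges are 1.10 m, 0.229 m; V_B = Σ kqᵢ/rᵢ = 267 V.
ΔV = V_B − V_A = 175 V.
W_field = −qΔV = −(-9.48×10⁻⁹ C)(175 V) = 1.66×10⁻⁶ J.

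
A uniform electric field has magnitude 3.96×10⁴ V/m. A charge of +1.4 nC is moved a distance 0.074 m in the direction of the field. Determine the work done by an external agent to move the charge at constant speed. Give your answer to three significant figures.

-4.10×10⁻⁶ J

The potential change for a displacement 0.074 m in the direction of the field is ΔV = −Ed = -2930 V.
W_ext = qΔV = -4.10×10⁻⁶ J.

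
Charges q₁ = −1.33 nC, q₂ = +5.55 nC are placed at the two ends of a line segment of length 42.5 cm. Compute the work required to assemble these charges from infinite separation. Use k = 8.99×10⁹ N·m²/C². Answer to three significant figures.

The assembly work is the sum of pairwise potential energies, U = Σ_{i<j} kqᵢqⱼ/rᵢⱼ.
The separation is r = 0.425 m.
U = (-1.56×10⁻⁷) = -1.56×10⁻⁷ J.

-1.56×10⁻⁷ J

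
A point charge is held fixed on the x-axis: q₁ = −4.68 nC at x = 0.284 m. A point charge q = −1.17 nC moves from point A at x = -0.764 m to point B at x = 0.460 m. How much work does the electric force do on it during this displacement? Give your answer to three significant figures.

-2.33×10⁻⁷ J

The work done by the electric force is W_field = −ΔU = −q(V_B − V_A) = q(V_A − V_B).
At A: distance to the source charge is 1.05 m; V_A = kq₁/r = -40.1 V.
At B: distance to the source charge is 0.176 m; V_B = kq₁/r = -239 V.
ΔV = V_B − V_A = -199 V.
W_field = −qΔV = −(-1.17×10⁻⁹ C)(-199 V) = -2.33×10⁻⁷ J.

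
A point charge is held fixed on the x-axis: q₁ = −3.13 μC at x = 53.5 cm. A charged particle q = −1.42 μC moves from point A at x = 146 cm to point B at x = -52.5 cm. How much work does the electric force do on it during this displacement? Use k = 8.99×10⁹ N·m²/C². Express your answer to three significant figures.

5.50×10⁻³ J

The work done by the electric force is W_field = −ΔU = −q(V_B − V_A) = q(V_A − V_B).
At A: distance to the source charge is 0.925 m; V_A = kq₁/r = -3.04×10⁴ V.
At B: distance to the source charge is 1.06 m; V_B = kq₁/r = -2.65×10⁴ V.
ΔV = V_B − V_A = 3870 V.
W_field = −qΔV = −(-1.42×10⁻⁶ C)(3870 V) = 5.50×10⁻³ J.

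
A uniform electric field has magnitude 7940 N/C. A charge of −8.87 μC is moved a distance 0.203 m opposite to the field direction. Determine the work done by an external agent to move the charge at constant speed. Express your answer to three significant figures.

-0.0143 J

The potential change for a displacement 0.203 m opposite to the field direction is ΔV = +Ed = 1610 V.
W_ext = qΔV = -0.0143 J.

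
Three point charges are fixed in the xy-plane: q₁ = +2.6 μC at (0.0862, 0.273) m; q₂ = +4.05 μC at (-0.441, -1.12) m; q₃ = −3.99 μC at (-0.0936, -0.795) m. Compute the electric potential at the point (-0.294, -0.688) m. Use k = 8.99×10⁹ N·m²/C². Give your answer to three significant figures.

-5.55×10⁴ V

The total potential is the scalar sum of each charge's contribution, V = Σ kqᵢ/rᵢ.
Distances from the field point to each charge: r₁ = 1.03 m, r₂ = 0.456 m, r₃ = 0.227 m.
V = k[(2.60×10⁻⁶)/(1.03) + (4.05×10⁻⁶)/(0.456) + (-3.99×10⁻⁶)/(0.227)] = -5.55×10⁴ V.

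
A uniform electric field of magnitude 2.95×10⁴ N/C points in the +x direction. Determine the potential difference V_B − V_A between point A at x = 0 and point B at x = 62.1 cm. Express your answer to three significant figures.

-1.83×10⁴ V

In a uniform field, potential decreases in the direction of E: V_B − V_A = −E·Δx.
V_B − V_A = −(2.95×10⁴ V/m)(0.621 m) = -1.83×10⁴ V.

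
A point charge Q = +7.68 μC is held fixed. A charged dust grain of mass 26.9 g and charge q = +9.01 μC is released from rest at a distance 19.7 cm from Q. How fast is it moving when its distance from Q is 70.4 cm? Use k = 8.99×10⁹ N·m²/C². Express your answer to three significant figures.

Only the electrostatic force acts, so mechanical energy is conserved: ½mv² = U₁ − U₂ = kQq(1/r₁ − 1/r₂).
U₁ − U₂ = (8.99×10⁹ N·m²/C²)(7.68×10⁻⁶ C)(9.01×10⁻⁶ C)(1/0.197 − 1/0.704) = 2.27 J.
v = √(2·2.27/0.0269) = 13.0 m/s.

13.0 m/s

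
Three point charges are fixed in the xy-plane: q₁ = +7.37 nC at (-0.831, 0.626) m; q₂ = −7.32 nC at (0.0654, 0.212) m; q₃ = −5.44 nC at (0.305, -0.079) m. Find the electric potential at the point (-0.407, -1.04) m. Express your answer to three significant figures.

-51.5 V

Electric potential is a scalar, so the contributions from each charge add algebraically: V = Σ kqᵢ/rᵢ.
Distances from the field point to each charge: r₁ = 1.72 m, r₂ = 1.34 m, r₃ = 1.20 m.
V = k[(7.37×10⁻⁹)/(1.72) + (-7.32×10⁻⁹)/(1.34) + (-5.44×10⁻⁹)/(1.20)] = -51.5 V.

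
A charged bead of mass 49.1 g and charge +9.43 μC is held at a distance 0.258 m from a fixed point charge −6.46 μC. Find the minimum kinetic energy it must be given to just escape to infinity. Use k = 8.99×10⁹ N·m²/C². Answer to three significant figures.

2.12 J

To just escape, total mechanical energy must reach zero at infinity: ½mv²_min + U = 0, so ½mv²_min = −U = |kQq|/r.
|U| = |kQq|/r = (8.99×10⁹ N·m²/C²)(6.46×10⁻⁶)(9.43×10⁻⁶)/(0.258) = 2.12 J.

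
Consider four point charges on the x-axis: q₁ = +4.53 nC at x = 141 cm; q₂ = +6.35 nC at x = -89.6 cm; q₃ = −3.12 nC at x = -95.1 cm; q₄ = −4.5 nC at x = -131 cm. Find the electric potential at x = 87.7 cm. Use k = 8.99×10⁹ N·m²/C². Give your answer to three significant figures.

Electric potential is a scalar, so the contributions from each charge add algebraically: V = Σ kqᵢ/rᵢ.
Distances from the field point to each charge: r₁ = 0.533 m, r₂ = 1.77 m, r₃ = 1.83 m, r₄ = 2.19 m.
V = k[(4.53×10⁻⁹)/(0.533) + (6.35×10⁻⁹)/(1.77) + (-3.12×10⁻⁹)/(1.83) + (-4.50×10⁻⁹)/(2.19)] = 74.8 V.

74.8 V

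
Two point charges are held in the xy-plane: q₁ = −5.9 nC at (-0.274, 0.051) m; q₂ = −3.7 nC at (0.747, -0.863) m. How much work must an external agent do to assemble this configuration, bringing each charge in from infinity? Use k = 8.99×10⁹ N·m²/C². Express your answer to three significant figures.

1.43×10⁻⁷ J

The work to assemble the configuration equals its total potential energy, U = Σ kqᵢqⱼ/rᵢⱼ over all pairs.
Pair separations: r₁₂ = 1.37 m.
U = (1.43×10⁻⁷) = 1.43×10⁻⁷ J.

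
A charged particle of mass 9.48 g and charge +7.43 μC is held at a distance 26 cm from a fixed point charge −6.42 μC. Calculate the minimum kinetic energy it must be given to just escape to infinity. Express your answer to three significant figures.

To just escape, total mechanical energy must reach zero at infinity: ½mv²_min + U = 0, so ½mv²_min = −U = |kQq|/r.
|U| = |kQq|/r = (8.99×10⁹ N·m²/C²)(6.42×10⁻⁶)(7.43×10⁻⁶)/(0.260) = 1.65 J.

1.65 J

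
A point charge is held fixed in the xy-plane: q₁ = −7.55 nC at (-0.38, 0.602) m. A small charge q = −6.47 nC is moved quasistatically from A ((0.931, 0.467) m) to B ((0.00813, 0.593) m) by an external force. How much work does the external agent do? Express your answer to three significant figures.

7.98×10⁻⁷ J

For quasistatic motion the external work equals the change in potential energy: W_ext = qΔV = q(V_B − V_A).
At A: distance to the source charge is 1.32 m; V_A = kq₁/r = -51.5 V.
At B: distance to the source charge is 0.388 m; V_B = kq₁/r = -175 V.
ΔV = V_B − V_A = -123 V.
W_ext = qΔV = (-6.47×10⁻⁹ C)(-123 V) = 7.98×10⁻⁷ J.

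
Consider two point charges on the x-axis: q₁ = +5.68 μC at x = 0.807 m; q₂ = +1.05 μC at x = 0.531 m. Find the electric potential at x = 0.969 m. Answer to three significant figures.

The total potential is the scalar sum of each charge's contribution, V = Σ kqᵢ/rᵢ.
Distances from the field point to each charge: r₁ = 0.162 m, r₂ = 0.438 m.
V = k[(5.68×10⁻⁶)/(0.162) + (1.05×10⁻⁶)/(0.438)] = 3.37×10⁵ V.

3.37×10⁵ V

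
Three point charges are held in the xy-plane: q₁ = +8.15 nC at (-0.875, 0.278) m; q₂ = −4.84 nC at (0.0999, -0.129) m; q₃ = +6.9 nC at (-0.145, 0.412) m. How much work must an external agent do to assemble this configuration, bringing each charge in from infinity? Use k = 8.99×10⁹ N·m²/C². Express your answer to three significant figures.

The assembly work is the sum of pairwise potential energies, U = Σ_{i<j} kqᵢqⱼ/rᵢⱼ.
Pair separations: r₁₂ = 1.06 m, r₁₃ = 0.742 m, r₂₃ = 0.594 m.
U = (-3.36×10⁻⁷) + (6.81×10⁻⁷) + (-5.06×10⁻⁷) = -1.60×10⁻⁷ J.

-1.60×10⁻⁷ J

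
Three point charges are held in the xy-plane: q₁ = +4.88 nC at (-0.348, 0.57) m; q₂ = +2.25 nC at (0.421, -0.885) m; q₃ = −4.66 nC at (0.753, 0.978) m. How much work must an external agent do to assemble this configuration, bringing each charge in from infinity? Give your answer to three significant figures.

-1.64×10⁻⁷ J

The assembly work is the sum of pairwise potential energies, U = Σ_{i<j} kqᵢqⱼ/rᵢⱼ.
Pair separations: r₁₂ = 1.65 m, r₁₃ = 1.17 m, r₂₃ = 1.89 m.
U = (6.00×10⁻⁸) + (-1.74×10⁻⁷) + (-4.98×10⁻⁸) = -1.64×10⁻⁷ J.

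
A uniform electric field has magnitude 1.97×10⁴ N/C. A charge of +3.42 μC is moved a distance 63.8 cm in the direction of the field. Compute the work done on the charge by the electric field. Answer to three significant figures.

0.0430 J

The potential change for a displacement 63.8 cm in the direction of the field is ΔV = −Ed = -1.26×10⁴ V.
W_field = −qΔV = 0.0430 J.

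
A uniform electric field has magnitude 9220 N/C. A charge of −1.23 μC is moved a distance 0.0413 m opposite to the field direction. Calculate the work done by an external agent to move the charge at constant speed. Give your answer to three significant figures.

-4.68×10⁻⁴ J

The potential change for a displacement 0.0413 m opposite to the field direction is ΔV = +Ed = 381 V.
W_ext = qΔV = -4.68×10⁻⁴ J.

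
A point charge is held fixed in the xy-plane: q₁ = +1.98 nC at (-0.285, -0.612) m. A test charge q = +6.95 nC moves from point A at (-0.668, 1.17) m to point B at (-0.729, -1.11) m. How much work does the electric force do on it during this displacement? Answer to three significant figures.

-1.18×10⁻⁷ J

The work done by the electric force is W_field = −ΔU = −q(V_B − V_A) = q(V_A − V_B).
At A: distance to the source charge is 1.82 m; V_A = kq₁/r = 9.77 V.
At B: distance to the source charge is 0.667 m; V_B = kq₁/r = 26.7 V.
ΔV = V_B − V_A = 16.9 V.
W_field = −qΔV = −(6.95×10⁻⁹ C)(16.9 V) = -1.18×10⁻⁷ J.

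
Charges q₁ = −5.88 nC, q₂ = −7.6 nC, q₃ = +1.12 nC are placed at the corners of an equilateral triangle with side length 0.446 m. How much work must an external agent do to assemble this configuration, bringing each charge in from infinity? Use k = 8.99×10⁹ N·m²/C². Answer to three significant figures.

5.96×10⁻⁷ J

The work to assemble the configuration equals its total potential energy, U = Σ kqᵢqⱼ/rᵢⱼ over all pairs.
All three pair separations equal the side length, 0.446 m.
U = (9.01×10⁻⁷) + (-1.33×10⁻⁷) + (-1.72×10⁻⁷) = 5.96×10⁻⁷ J.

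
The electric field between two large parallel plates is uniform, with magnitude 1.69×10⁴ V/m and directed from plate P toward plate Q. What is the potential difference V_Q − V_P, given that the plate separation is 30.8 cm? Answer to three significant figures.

-5210 V

In a uniform field, potential decreases in the direction of E: ΔV = −E·d for a displacement d parallel to E.
Going from P to Q is a displacement of 30.8 cm along the field, so V_Q − V_P = −Ed = -5210 V.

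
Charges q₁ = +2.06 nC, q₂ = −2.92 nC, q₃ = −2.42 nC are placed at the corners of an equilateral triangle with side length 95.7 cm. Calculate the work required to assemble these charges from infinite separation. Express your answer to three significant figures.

-3.70×10⁻⁸ J

The assembly work is the sum of pairwise potential energies, U = Σ_{i<j} kqᵢqⱼ/rᵢⱼ.
All three pair separations equal the side length, 0.957 m.
U = (-5.65×10⁻⁸) + (-4.68×10⁻⁸) + (6.64×10⁻⁸) = -3.70×10⁻⁸ J.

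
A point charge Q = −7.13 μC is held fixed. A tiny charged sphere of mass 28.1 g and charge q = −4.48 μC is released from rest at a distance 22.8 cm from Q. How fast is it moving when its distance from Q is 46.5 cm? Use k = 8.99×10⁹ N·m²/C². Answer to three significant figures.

6.76 m/s

Only the electrostatic force acts, so mechanical energy is conserved: ½mv² = U₁ − U₂ = kQq(1/r₁ − 1/r₂).
U₁ − U₂ = (8.99×10⁹ N·m²/C²)(-7.13×10⁻⁶ C)(-4.48×10⁻⁶ C)(1/0.228 − 1/0.465) = 0.642 J.
v = √(2·0.642/0.0281) = 6.76 m/s.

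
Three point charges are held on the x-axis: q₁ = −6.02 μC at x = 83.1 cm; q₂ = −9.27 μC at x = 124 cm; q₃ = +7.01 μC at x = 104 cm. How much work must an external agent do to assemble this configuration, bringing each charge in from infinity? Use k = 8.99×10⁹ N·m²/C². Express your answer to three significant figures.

The work to assemble the configuration equals its total potential energy, U = Σ kqᵢqⱼ/rᵢⱼ over all pairs.
Pair separations: r₁₂ = 0.409 m, r₁₃ = 0.209 m, r₂₃ = 0.200 m.
U = (1.23) + (-1.82) + (-2.92) = -3.51 J.

-3.51 J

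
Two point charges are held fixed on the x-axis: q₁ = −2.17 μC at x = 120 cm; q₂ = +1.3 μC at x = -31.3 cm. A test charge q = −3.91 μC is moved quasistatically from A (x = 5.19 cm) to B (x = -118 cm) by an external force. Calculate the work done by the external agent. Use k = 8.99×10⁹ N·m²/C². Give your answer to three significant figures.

For quasistatic motion the external work equals the change in potential energy: W_ext = qΔV = q(V_B − V_A).
At A: distances to the source charges are 1.15 m, 0.365 m; V_A = Σ kqᵢ/rᵢ = 1.50×10⁴ V.
At B: distances to the source charges are 2.38 m, 0.867 m; V_B = Σ kqᵢ/rᵢ = 5280 V.
ΔV = V_B − V_A = -9750 V.
W_ext = qΔV = (-3.91×10⁻⁶ C)(-9750 V) = 0.0381 J.

0.0381 J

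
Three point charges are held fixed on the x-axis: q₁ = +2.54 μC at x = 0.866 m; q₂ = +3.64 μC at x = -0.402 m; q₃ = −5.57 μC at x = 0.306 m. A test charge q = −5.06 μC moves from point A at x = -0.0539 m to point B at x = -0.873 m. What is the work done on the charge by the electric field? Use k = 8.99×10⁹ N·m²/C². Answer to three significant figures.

0.306 J

The work done by the electric force is W_field = −ΔU = −q(V_B − V_A) = q(V_A − V_B).
At A: distances to the source charges are 0.920 m, 0.348 m, 0.360 m; V_A = Σ kqᵢ/rᵢ = -2.03×10⁴ V.
At B: distances to the source charges are 1.74 m, 0.471 m, 1.18 m; V_B = Σ kqᵢ/rᵢ = 4.01×10⁴ V.
ΔV = V_B − V_A = 6.04×10⁴ V.
W_field = −qΔV = −(-5.06×10⁻⁶ C)(6.04×10⁴ V) = 0.306 J.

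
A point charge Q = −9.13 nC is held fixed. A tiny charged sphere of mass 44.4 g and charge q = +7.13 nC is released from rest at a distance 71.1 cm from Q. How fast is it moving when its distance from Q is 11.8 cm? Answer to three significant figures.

0.0137 m/s

Only the electrostatic force acts, so mechanical energy is conserved: ½mv² = U₁ − U₂ = kQq(1/r₁ − 1/r₂).
U₁ − U₂ = (8.99×10⁹ N·m²/C²)(-9.13×10⁻⁹ C)(7.13×10⁻⁹ C)(1/0.711 − 1/0.118) = 4.14×10⁻⁶ J.
v = √(2·4.14×10⁻⁶/0.0444) = 0.0137 m/s.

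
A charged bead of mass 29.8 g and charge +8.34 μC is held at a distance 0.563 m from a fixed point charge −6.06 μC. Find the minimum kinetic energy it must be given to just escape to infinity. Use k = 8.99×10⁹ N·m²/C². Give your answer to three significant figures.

0.807 J

To just escape, total mechanical energy must reach zero at infinity: ½mv²_min + U = 0, so ½mv²_min = −U = |kQq|/r.
|U| = |kQq|/r = (8.99×10⁹ N·m²/C²)(6.06×10⁻⁶)(8.34×10⁻⁶)/(0.563) = 0.807 J.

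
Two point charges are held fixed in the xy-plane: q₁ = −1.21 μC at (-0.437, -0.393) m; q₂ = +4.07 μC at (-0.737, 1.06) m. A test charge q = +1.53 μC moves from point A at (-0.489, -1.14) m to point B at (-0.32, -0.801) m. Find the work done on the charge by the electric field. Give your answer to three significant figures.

0.0129 J

The work done by the electric force is W_field = −ΔU = −q(V_B − V_A) = q(V_A − V_B).
At A: distances to the source charges are 0.749 m, 2.21 m; V_A = Σ kqᵢ/rᵢ = 2000 V.
At B: distances to the source charges are 0.424 m, 1.91 m; V_B = Σ kqᵢ/rᵢ = -6440 V.
ΔV = V_B − V_A = -8440 V.
W_field = −qΔV = −(1.53×10⁻⁶ C)(-8440 V) = 0.0129 J.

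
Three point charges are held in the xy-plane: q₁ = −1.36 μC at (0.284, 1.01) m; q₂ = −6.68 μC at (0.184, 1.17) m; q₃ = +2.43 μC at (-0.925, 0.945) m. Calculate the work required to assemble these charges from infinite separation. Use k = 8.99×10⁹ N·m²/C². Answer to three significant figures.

0.279 J

The assembly work is the sum of pairwise potential energies, U = Σ_{i<j} kqᵢqⱼ/rᵢⱼ.
Pair separations: r₁₂ = 0.189 m, r₁₃ = 1.21 m, r₂₃ = 1.13 m.
U = (0.433) + (-0.0245) + (-0.129) = 0.279 J.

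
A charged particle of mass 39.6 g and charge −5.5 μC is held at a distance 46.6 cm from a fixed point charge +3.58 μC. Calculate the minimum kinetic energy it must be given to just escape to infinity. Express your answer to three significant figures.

0.380 J

To just escape, total mechanical energy must reach zero at infinity: ½mv²_min + U = 0, so ½mv²_min = −U = |kQq|/r.
|U| = |kQq|/r = (8.99×10⁹ N·m²/C²)(3.58×10⁻⁶)(5.50×10⁻⁶)/(0.466) = 0.380 J.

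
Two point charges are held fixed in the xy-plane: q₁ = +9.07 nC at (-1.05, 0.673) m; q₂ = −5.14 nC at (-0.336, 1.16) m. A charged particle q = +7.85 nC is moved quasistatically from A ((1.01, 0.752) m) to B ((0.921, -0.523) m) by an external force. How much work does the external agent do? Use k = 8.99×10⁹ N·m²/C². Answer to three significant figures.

For quasistatic motion the external work equals the change in potential energy: W_ext = qΔV = q(V_B − V_A).
At A: distances to the source charges are 2.06 m, 1.41 m; V_A = Σ kqᵢ/rᵢ = 6.70 V.
At B: distances to the source charges are 2.31 m, 2.10 m; V_B = Σ kqᵢ/rᵢ = 13.4 V.
ΔV = V_B − V_A = 6.67 V.
W_ext = qΔV = (7.85×10⁻⁹ C)(6.67 V) = 5.24×10⁻⁸ J.

5.24×10⁻⁸ J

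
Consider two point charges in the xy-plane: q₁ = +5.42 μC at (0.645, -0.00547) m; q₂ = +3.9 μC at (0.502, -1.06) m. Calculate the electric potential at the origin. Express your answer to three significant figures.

1.05×10⁵ V

The total potential is the scalar sum of each charge's contribution, V = Σ kqᵢ/rᵢ.
Distances from the field point to each charge: r₁ = 0.645 m, r₂ = 1.17 m.
V = k[(5.42×10⁻⁶)/(0.645) + (3.90×10⁻⁶)/(1.17)] = 1.05×10⁵ V.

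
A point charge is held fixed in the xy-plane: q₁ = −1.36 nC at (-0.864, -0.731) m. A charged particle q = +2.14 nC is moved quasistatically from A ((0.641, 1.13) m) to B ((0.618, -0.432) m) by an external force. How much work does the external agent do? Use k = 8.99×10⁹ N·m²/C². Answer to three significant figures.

For quasistatic motion the external work equals the change in potential energy: W_ext = qΔV = q(V_B − V_A).
At A: distance to the source charge is 2.39 m; V_A = kq₁/r = -5.11 V.
At B: distance to the source charge is 1.51 m; V_B = kq₁/r = -8.09 V.
ΔV = V_B − V_A = -2.98 V.
W_ext = qΔV = (2.14×10⁻⁹ C)(-2.98 V) = -6.37×10⁻⁹ J.

-6.37×10⁻⁹ J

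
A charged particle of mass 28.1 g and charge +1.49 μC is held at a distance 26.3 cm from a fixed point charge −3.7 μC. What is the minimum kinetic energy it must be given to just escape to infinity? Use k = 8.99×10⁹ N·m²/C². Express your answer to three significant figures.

0.188 J

To just escape, total mechanical energy must reach zero at infinity: ½mv²_min + U = 0, so ½mv²_min = −U = |kQq|/r.
|U| = |kQq|/r = (8.99×10⁹ N·m²/C²)(3.70×10⁻⁶)(1.49×10⁻⁶)/(0.263) = 0.188 J.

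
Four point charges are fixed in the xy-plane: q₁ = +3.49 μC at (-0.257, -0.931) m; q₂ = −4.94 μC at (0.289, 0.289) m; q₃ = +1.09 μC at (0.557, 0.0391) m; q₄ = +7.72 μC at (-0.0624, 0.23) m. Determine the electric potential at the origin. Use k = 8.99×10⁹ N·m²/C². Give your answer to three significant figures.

The total potential is the scalar sum of each charge's contribution, V = Σ kqᵢ/rᵢ.
Distances from the field point to each charge: r₁ = 0.966 m, r₂ = 0.409 m, r₃ = 0.558 m, r₄ = 0.238 m.
V = k[(3.49×10⁻⁶)/(0.966) + (-4.94×10⁻⁶)/(0.409) + (1.09×10⁻⁶)/(0.558) + (7.72×10⁻⁶)/(0.238)] = 2.33×10⁵ V.

2.33×10⁵ V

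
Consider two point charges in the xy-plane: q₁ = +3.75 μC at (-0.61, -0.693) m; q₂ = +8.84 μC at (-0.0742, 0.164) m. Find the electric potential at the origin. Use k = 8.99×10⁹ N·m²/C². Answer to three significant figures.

The total potential is the scalar sum of each charge's contribution, V = Σ kqᵢ/rᵢ.
Distances from the field point to each charge: r₁ = 0.923 m, r₂ = 0.180 m.
V = k[(3.75×10⁻⁶)/(0.923) + (8.84×10⁻⁶)/(0.180)] = 4.78×10⁵ V.

4.78×10⁵ V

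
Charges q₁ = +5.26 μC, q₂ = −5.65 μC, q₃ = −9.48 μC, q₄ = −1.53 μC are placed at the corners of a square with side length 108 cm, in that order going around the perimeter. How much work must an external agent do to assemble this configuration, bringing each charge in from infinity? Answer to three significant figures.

9.59×10⁻³ J

The assembly work is the sum of pairwise potential energies, U = Σ_{i<j} kqᵢqⱼ/rᵢⱼ.
The four side pairs have separation 1.08 m and the two diagonal pairs 1.53 m.
Summing all 6 pair terms gives U = 9.59×10⁻³ J.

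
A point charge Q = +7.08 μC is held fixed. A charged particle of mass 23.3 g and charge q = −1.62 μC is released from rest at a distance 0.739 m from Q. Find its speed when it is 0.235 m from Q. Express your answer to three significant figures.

Only the electrostatic force acts, so mechanical energy is conserved: ½mv² = U₁ − U₂ = kQq(1/r₁ − 1/r₂).
U₁ − U₂ = (8.99×10⁹ N·m²/C²)(7.08×10⁻⁶ C)(-1.62×10⁻⁶ C)(1/0.739 − 1/0.235) = 0.299 J.
v = √(2·0.299/0.0233) = 5.07 m/s.

5.07 m/s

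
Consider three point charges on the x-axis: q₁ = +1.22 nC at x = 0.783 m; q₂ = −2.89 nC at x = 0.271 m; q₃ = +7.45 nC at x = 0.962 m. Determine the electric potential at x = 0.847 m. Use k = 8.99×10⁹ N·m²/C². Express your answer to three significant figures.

Electric potential is a scalar, so the contributions from each charge add algebraically: V = Σ kqᵢ/rᵢ.
Distances from the field point to each charge: r₁ = 0.0640 m, r₂ = 0.576 m, r₃ = 0.115 m.
V = k[(1.22×10⁻⁹)/(0.0640) + (-2.89×10⁻⁹)/(0.576) + (7.45×10⁻⁹)/(0.115)] = 709 V.

709 V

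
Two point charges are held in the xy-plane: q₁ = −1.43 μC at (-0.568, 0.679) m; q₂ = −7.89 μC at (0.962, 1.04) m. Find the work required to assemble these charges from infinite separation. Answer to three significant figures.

0.0645 J

The assembly work is the sum of pairwise potential energies, U = Σ_{i<j} kqᵢqⱼ/rᵢⱼ.
Pair separations: r₁₂ = 1.57 m.
U = (0.0645) = 0.0645 J.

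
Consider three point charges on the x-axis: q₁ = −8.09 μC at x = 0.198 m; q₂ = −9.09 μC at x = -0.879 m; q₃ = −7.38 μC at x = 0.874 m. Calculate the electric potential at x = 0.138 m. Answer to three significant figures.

The total potential is the scalar sum of each charge's contribution, V = Σ kqᵢ/rᵢ.
Distances from the field point to each charge: r₁ = 0.0600 m, r₂ = 1.02 m, r₃ = 0.736 m.
V = k[(-8.09×10⁻⁶)/(0.0600) + (-9.09×10⁻⁶)/(1.02) + (-7.38×10⁻⁶)/(0.736)] = -1.38×10⁶ V.

-1.38×10⁶ V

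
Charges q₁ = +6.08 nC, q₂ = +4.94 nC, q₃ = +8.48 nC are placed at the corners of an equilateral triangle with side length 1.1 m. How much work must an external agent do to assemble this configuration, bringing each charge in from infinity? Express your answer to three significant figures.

1.01×10⁻⁶ J

The assembly work is the sum of pairwise potential energies, U = Σ_{i<j} kqᵢqⱼ/rᵢⱼ.
All three pair separations equal the side length, 1.10 m.
U = (2.45×10⁻⁷) + (4.21×10⁻⁷) + (3.42×10⁻⁷) = 1.01×10⁻⁶ J.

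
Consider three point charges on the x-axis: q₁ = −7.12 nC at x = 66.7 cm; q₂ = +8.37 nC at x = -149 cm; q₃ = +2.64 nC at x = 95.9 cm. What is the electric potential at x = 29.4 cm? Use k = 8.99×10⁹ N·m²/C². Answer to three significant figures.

-93.7 V

Electric potential is a scalar, so the contributions from each charge add algebraically: V = Σ kqᵢ/rᵢ.
Distances from the field point to each charge: r₁ = 0.373 m, r₂ = 1.78 m, r₃ = 0.665 m.
V = k[(-7.12×10⁻⁹)/(0.373) + (8.37×10⁻⁹)/(1.78) + (2.64×10⁻⁹)/(0.665)] = -93.7 V.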